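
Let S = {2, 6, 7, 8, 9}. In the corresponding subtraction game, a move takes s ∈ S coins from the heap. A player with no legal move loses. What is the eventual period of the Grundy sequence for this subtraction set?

15

n :  0  1  2  3  4  5  6  7  8  9 10 11 12 13 14 15 16 17 18 19 20 21 22 23 24 25 26 27 28 29 30 31
G :  0  0  1  1  0  0  1  1  2  2  3  3  2  2  3  0  0  1  1  0  0  1  1  2  2  3  3  2  2  3  0  0
G(n+15) = G(n) holds for n = 0,…,8 (a full window of length max(S) = 9), so the sequence is purely periodic with period 15.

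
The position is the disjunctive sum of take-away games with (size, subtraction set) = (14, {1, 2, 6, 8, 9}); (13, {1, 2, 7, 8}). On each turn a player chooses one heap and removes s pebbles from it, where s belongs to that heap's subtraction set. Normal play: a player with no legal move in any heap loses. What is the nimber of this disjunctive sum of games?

Heap A, S = {1, 2, 6, 8, 9}:
n :  0  1  2  3  4  5  6  7  8  9 10 11 12 13 14
G :  0  1  2  0  1  2  3  0  1  2  0  1  2  3  0
G_A(14) = 0.
Heap B, S = {1, 2, 7, 8}:
n :  0  1  2  3  4  5  6  7  8  9 10 11 12 13
G :  0  1  2  0  1  2  0  1  2  0  1  2  0  1
G_B(13) = 1.
Combined Grundy value = 0 ⊕ 1 = 1.

1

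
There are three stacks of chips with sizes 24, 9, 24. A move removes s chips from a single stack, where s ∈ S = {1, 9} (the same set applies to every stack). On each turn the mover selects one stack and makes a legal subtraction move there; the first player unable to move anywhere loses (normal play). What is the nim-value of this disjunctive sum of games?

1

All stacks use S = {1, 9}:
G(0) = 0
G(1) = mex{0} = 1
G(2) = mex{1} = 0
G(3) = mex{0} = 1
G(4) = mex{1} = 0
G(5) = mex{0} = 1
G(6) = mex{1} = 0
G(7) = mex{0} = 1
G(8) = mex{1} = 0
G(9) = mex{0,0} = 1
G(10) = mex{1,1} = 0
G(11) = mex{0,0} = 1
G(12) = mex{1,1} = 0
G(13) = mex{0,0} = 1
G(14) = mex{1,1} = 0
G(15) = mex{0,0} = 1
G(16) = mex{1,1} = 0
G(17) = mex{0,0} = 1
G(18) = mex{1,1} = 0
G(19) = mex{0,0} = 1
G(20) = mex{1,1} = 0
G(21) = mex{0,0} = 1
G(22) = mex{1,1} = 0
G(23) = mex{0,0} = 1
G(24) = mex{1,1} = 0
Stack A: G(24) = 0.
Stack B: G(9) = 1.
Stack C: G(24) = 0.
Combined Grundy value = 0 ⊕ 1 ⊕ 0 = 1.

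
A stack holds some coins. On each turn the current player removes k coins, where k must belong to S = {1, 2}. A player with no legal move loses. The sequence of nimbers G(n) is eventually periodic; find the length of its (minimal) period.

n :  0  1  2  3  4  5  6  7  8  9 10 11 12 13 14
G :  0  1  2  0  1  2  0  1  2  0  1  2  0  1  2
G(n+3) = G(n) holds for n = 0,…,1 (a full window of length max(S) = 2), so the sequence is purely periodic with period 3.

3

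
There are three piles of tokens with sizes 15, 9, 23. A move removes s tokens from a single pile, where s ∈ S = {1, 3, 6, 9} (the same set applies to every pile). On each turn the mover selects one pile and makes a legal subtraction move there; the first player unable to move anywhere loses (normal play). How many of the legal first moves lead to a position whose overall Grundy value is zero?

6

All piles use S = {1, 3, 6, 9}:
n :  0  1  2  3  4  5  6  7  8  9 10 11 12 13 14 15 16 17 18 19 20 21 22 23
G :  0  1  0  1  0  1  2  3  2  3  2  3  0  1  0  1  0  1  2  3  2  3  2  3
Pile A: G(15) = 1.
Pile B: G(9) = 3.
Pile C: G(23) = 3.
Combined Grundy value = 1 ⊕ 3 ⊕ 3 = 1.
A winning move leaves total XOR = 0, i.e. changes one component's Grundy value g to g ⊕ X where X is the current total.
Pile A: need g' = 1⊕1 = 0. Options: 15−1→G=0, 15−3→G=0, 15−6→G=3, 15−9→G=2. Hits: 2.
Pile B: need g' = 3⊕1 = 2. Options: 9−1→G=2, 9−3→G=2, 9−6→G=1, 9−9→G=0. Hits: 2.
Pile C: need g' = 3⊕1 = 2. Options: 23−1→G=2, 23−3→G=2, 23−6→G=1, 23−9→G=0. Hits: 2.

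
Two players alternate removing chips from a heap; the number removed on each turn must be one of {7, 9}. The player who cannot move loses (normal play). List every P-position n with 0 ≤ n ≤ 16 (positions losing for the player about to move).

0, 1, 2, 3, 4, 5, 6, 16

n :  0  1  2  3  4  5  6  7  8  9 10 11 12 13 14 15 16
G :  0  0  0  0  0  0  0  1  1  1  1  1  1  1  2  2  0
P-positions are exactly the n with G(n) = 0.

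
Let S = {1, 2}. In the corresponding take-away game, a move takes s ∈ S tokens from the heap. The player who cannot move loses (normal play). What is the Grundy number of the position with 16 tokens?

1

G(0) = 0
G(1) = mex{0} = 1
G(2) = mex{1,0} = 2
G(3) = mex{2,1} = 0
G(4) = mex{0,2} = 1
G(5) = mex{1,0} = 2
G(6) = mex{2,1} = 0
G(7) = mex{0,2} = 1
G(8) = mex{1,0} = 2
G(9) = mex{2,1} = 0
G(10) = mex{0,2} = 1
G(11) = mex{1,0} = 2
G(12) = mex{2,1} = 0
G(13) = mex{0,2} = 1
G(14) = mex{1,0} = 2
G(15) = mex{2,1} = 0
G(16) = mex{0,2} = 1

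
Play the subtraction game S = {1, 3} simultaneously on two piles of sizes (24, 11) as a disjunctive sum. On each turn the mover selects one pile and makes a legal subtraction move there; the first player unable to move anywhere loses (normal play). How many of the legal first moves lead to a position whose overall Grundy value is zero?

4

All piles use S = {1, 3}:
n :  0  1  2  3  4  5  6  7  8  9 10 11 12 13 14 15 16 17 18 19 20 21 22 23 24
G :  0  1  0  1  0  1  0  1  0  1  0  1  0  1  0  1  0  1  0  1  0  1  0  1  0
Pile A: G(24) = 0.
Pile B: G(11) = 1.
Combined Grundy value = 0 ⊕ 1 = 1.
A winning move leaves total XOR = 0, i.e. changes one component's Grundy value g to g ⊕ X where X is the current total.
Pile A: need g' = 0⊕1 = 1. Options: 24−1→G=1, 24−3→G=1. Hits: 2.
Pile B: need g' = 1⊕1 = 0. Options: 11−1→G=0, 11−3→G=0. Hits: 2.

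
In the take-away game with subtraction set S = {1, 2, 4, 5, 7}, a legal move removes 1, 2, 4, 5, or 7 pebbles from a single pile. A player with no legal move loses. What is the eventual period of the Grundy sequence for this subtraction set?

n :  0  1  2  3  4  5  6  7  8  9 10 11 12 13 14
G :  0  1  2  0  1  2  0  1  2  0  1  2  0  1  2
G(n+3) = G(n) holds for n = 0,…,6 (a full window of length max(S) = 7), so the sequence is purely periodic with period 3.

3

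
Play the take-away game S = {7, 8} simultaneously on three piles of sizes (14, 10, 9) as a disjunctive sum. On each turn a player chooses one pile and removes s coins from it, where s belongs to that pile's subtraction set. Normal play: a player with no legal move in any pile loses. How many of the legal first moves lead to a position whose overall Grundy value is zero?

1

All piles use S = {7, 8}:
G(0) = 0
G(1) = mex{} = 0
G(2) = mex{} = 0
G(3) = mex{} = 0
G(4) = mex{} = 0
G(5) = mex{} = 0
G(6) = mex{} = 0
G(7) = mex{0} = 1
G(8) = mex{0,0} = 1
G(9) = mex{0,0} = 1
G(10) = mex{0,0} = 1
G(11) = mex{0,0} = 1
G(12) = mex{0,0} = 1
G(13) = mex{0,0} = 1
G(14) = mex{1,0} = 2
Pile A: G(14) = 2.
Pile B: G(10) = 1.
Pile C: G(9) = 1.
Combined Grundy value = 2 ⊕ 1 ⊕ 1 = 2.
A winning move leaves total XOR = 0, i.e. changes one component's Grundy value g to g ⊕ X where X is the current total.
Pile A: need g' = 2⊕2 = 0. Options: 14−7→G=1, 14−8→G=0. Hits: 1.
Pile B: need g' = 1⊕2 = 3. Options: 10−7→G=0, 10−8→G=0. Hits: 0.
Pile C: need g' = 1⊕2 = 3. Options: 9−7→G=0, 9−8→G=0. Hits: 0.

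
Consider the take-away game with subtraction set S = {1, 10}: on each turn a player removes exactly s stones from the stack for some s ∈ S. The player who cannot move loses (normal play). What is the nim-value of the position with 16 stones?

1

n :  0  1  2  3  4  5  6  7  8  9 10 11 12 13 14 15 16
G :  0  1  0  1  0  1  0  1  0  1  2  0  1  0  1  0  1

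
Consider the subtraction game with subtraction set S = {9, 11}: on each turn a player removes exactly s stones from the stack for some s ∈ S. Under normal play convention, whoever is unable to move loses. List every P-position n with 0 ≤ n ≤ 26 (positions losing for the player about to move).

0, 1, 2, 3, 4, 5, 6, 7, 8, 20, 21, 22, 23, 24, 25, 26

G(0) = 0
G(1) = mex{} = 0
G(2) = mex{} = 0
G(3) = mex{} = 0
G(4) = mex{} = 0
G(5) = mex{} = 0
G(6) = mex{} = 0
G(7) = mex{} = 0
G(8) = mex{} = 0
G(9) = mex{0} = 1
G(10) = mex{0} = 1
G(11) = mex{0,0} = 1
G(12) = mex{0,0} = 1
G(13) = mex{0,0} = 1
G(14) = mex{0,0} = 1
G(15) = mex{0,0} = 1
G(16) = mex{0,0} = 1
G(17) = mex{0,0} = 1
G(18) = mex{1,0} = 2
G(19) = mex{1,0} = 2
G(20) = mex{1,1} = 0
G(21) = mex{1,1} = 0
G(22) = mex{1,1} = 0
G(23) = mex{1,1} = 0
G(24) = mex{1,1} = 0
G(25) = mex{1,1} = 0
G(26) = mex{1,1} = 0
P-positions are exactly the n with G(n) = 0.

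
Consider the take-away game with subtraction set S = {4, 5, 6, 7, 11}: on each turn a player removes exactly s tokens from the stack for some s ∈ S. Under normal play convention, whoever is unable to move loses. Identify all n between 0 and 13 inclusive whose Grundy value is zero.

n :  0  1  2  3  4  5  6  7  8  9 10 11 12 13
G :  0  0  0  0  1  1  1  1  2  2  2  2  3  3
P-positions are exactly the n with G(n) = 0.

0, 1, 2, 3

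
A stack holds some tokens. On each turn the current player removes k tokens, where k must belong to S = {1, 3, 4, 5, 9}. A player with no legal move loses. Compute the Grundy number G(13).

n :  0  1  2  3  4  5  6  7  8  9 10 11 12 13
G :  0  1  0  1  2  3  2  3  0  1  0  1  2  3

3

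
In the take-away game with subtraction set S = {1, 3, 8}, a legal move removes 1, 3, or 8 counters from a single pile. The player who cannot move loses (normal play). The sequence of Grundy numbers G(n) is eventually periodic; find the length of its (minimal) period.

n :  0  1  2  3  4  5  6  7  8  9 10 11 12 13 14 15 16 17 18 19 20 21 22 23
G :  0  1  0  1  0  1  0  1  2  3  2  0  1  0  1  0  1  0  1  2  3  2  0  1
G(n+11) = G(n) holds for n = 0,…,7 (a full window of length max(S) = 8), so the sequence is purely periodic with period 11.

11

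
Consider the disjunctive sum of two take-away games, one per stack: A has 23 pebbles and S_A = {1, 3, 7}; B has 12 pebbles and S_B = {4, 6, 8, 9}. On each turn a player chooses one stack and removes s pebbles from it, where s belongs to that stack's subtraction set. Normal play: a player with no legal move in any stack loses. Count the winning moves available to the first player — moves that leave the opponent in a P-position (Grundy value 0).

2

Stack A, S = {1, 3, 7}:
G(0) = 0
G(1) = mex{0} = 1
G(2) = mex{1} = 0
G(3) = mex{0,0} = 1
G(4) = mex{1,1} = 0
G(5) = mex{0,0} = 1
G(6) = mex{1,1} = 0
G(7) = mex{0,0,0} = 1
G(8) = mex{1,1,1} = 0
G(9) = mex{0,0,0} = 1
G(10) = mex{1,1,1} = 0
G(11) = mex{0,0,0} = 1
G(12) = mex{1,1,1} = 0
G(13) = mex{0,0,0} = 1
G(14) = mex{1,1,1} = 0
G(15) = mex{0,0,0} = 1
G(16) = mex{1,1,1} = 0
G(17) = mex{0,0,0} = 1
G(18) = mex{1,1,1} = 0
G(19) = mex{0,0,0} = 1
G(20) = mex{1,1,1} = 0
G(21) = mex{0,0,0} = 1
G(22) = mex{1,1,1} = 0
G(23) = mex{0,0,0} = 1
G_A(23) = 1.
Stack B, S = {4, 6, 8, 9}:
n :  0  1  2  3  4  5  6  7  8  9 10 11 12
G :  0  0  0  0  1  1  1  1  2  2  2  2  3
G_B(12) = 3.
Combined Grundy value = 1 ⊕ 3 = 2.
A winning move leaves total XOR = 0, i.e. changes one component's Grundy value g to g ⊕ X where X is the current total.
Stack A: need g' = 1⊕2 = 3. Options: 23−1→G=0, 23−3→G=0, 23−7→G=0. Hits: 0.
Stack B: need g' = 3⊕2 = 1. Options: 12−4→G=2, 12−6→G=1, 12−8→G=1, 12−9→G=0. Hits: 2.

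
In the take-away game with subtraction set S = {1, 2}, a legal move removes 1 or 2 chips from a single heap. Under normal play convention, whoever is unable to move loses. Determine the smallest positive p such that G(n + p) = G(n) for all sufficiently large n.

3

G(0) = 0
G(1) = mex{0} = 1
G(2) = mex{1,0} = 2
G(3) = mex{2,1} = 0
G(4) = mex{0,2} = 1
G(5) = mex{1,0} = 2
G(6) = mex{2,1} = 0
G(7) = mex{0,2} = 1
G(8) = mex{1,0} = 2
G(9) = mex{2,1} = 0
G(10) = mex{0,2} = 1
G(11) = mex{1,0} = 2
G(12) = mex{2,1} = 0
G(13) = mex{0,2} = 1
G(14) = mex{1,0} = 2
G(n+3) = G(n) holds for n = 0,…,1 (a full window of length max(S) = 2), so the sequence is purely periodic with period 3.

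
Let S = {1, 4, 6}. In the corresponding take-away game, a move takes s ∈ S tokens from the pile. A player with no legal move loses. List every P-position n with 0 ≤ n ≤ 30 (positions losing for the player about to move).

G(0) = 0
G(1) = mex{0} = 1
G(2) = mex{1} = 0
G(3) = mex{0} = 1
G(4) = mex{1,0} = 2
G(5) = mex{2,1} = 0
G(6) = mex{0,0,0} = 1
G(7) = mex{1,1,1} = 0
G(8) = mex{0,2,0} = 1
G(9) = mex{1,0,1} = 2
G(10) = mex{2,1,2} = 0
G(11) = mex{0,0,0} = 1
G(12) = mex{1,1,1} = 0
G(13) = mex{0,2,0} = 1
G(14) = mex{1,0,1} = 2
G(15) = mex{2,1,2} = 0
G(16) = mex{0,0,0} = 1
G(17) = mex{1,1,1} = 0
G(18) = mex{0,2,0} = 1
G(19) = mex{1,0,1} = 2
G(20) = mex{2,1,2} = 0
G(21) = mex{0,0,0} = 1
G(22) = mex{1,1,1} = 0
G(23) = mex{0,2,0} = 1
G(24) = mex{1,0,1} = 2
G(25) = mex{2,1,2} = 0
G(26) = mex{0,0,0} = 1
G(27) = mex{1,1,1} = 0
G(28) = mex{0,2,0} = 1
G(29) = mex{1,0,1} = 2
G(30) = mex{2,1,2} = 0
P-positions are exactly the n with G(n) = 0.

0, 2, 5, 7, 10, 12, 15, 17, 20, 22, 25, 27, 30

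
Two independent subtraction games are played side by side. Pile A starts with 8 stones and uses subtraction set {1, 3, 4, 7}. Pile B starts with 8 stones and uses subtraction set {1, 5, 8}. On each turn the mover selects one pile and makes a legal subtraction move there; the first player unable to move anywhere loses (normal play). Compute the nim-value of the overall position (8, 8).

Pile A, S = {1, 3, 4, 7}:
G(0) = 0
G(1) = mex{0} = 1
G(2) = mex{1} = 0
G(3) = mex{0,0} = 1
G(4) = mex{1,1,0} = 2
G(5) = mex{2,0,1} = 3
G(6) = mex{3,1,0} = 2
G(7) = mex{2,2,1,0} = 3
G(8) = mex{3,3,2,1} = 0
G_A(8) = 0.
Pile B, S = {1, 5, 8}:
n : 0 1 2 3 4 5 6 7 8
G : 0 1 0 1 0 1 0 1 2
G_B(8) = 2.
Combined Grundy value = 0 ⊕ 2 = 2.

2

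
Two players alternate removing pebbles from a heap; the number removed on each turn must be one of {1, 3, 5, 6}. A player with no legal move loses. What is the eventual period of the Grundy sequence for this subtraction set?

G(0) = 0
G(1) = mex{0} = 1
G(2) = mex{1} = 0
G(3) = mex{0,0} = 1
G(4) = mex{1,1} = 0
G(5) = mex{0,0,0} = 1
G(6) = mex{1,1,1,0} = 2
G(7) = mex{2,0,0,1} = 3
G(8) = mex{3,1,1,0} = 2
G(9) = mex{2,2,0,1} = 3
G(10) = mex{3,3,1,0} = 2
G(11) = mex{2,2,2,1} = 0
G(12) = mex{0,3,3,2} = 1
G(13) = mex{1,2,2,3} = 0
G(14) = mex{0,0,3,2} = 1
G(15) = mex{1,1,2,3} = 0
G(16) = mex{0,0,0,2} = 1
G(17) = mex{1,1,1,0} = 2
G(18) = mex{2,0,0,1} = 3
G(19) = mex{3,1,1,0} = 2
G(20) = mex{2,2,0,1} = 3
G(21) = mex{3,3,1,0} = 2
G(22) = mex{2,2,2,1} = 0
G(23) = mex{0,3,3,2} = 1
G(n+11) = G(n) holds for n = 0,…,5 (a full window of length max(S) = 6), so the sequence is purely periodic with period 11.

11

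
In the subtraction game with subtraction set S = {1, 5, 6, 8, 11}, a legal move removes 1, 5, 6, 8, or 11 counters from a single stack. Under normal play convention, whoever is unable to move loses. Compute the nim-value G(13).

n :  0  1  2  3  4  5  6  7  8  9 10 11 12 13
G :  0  1  0  1  0  1  2  3  2  3  2  3  4  5

5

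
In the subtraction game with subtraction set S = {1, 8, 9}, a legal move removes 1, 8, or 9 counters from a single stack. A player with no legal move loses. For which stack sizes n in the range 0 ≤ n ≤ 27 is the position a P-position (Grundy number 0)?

G(0) = 0
G(1) = mex{0} = 1
G(2) = mex{1} = 0
G(3) = mex{0} = 1
G(4) = mex{1} = 0
G(5) = mex{0} = 1
G(6) = mex{1} = 0
G(7) = mex{0} = 1
G(8) = mex{1,0} = 2
G(9) = mex{2,1,0} = 3
G(10) = mex{3,0,1} = 2
G(11) = mex{2,1,0} = 3
G(12) = mex{3,0,1} = 2
G(13) = mex{2,1,0} = 3
G(14) = mex{3,0,1} = 2
G(15) = mex{2,1,0} = 3
G(16) = mex{3,2,1} = 0
G(17) = mex{0,3,2} = 1
G(18) = mex{1,2,3} = 0
G(19) = mex{0,3,2} = 1
G(20) = mex{1,2,3} = 0
G(21) = mex{0,3,2} = 1
G(22) = mex{1,2,3} = 0
G(23) = mex{0,3,2} = 1
G(24) = mex{1,0,3} = 2
G(25) = mex{2,1,0} = 3
G(26) = mex{3,0,1} = 2
G(27) = mex{2,1,0} = 3
P-positions are exactly the n with G(n) = 0.

0, 2, 4, 6, 16, 18, 20, 22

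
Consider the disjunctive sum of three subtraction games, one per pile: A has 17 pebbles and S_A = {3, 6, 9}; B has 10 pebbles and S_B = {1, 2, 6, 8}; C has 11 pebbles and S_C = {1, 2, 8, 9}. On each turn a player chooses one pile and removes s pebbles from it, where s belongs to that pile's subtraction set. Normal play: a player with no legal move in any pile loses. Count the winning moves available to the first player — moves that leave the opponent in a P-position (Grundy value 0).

0

Pile A, S = {3, 6, 9}:
G(0) = 0
G(1) = mex{} = 0
G(2) = mex{} = 0
G(3) = mex{0} = 1
G(4) = mex{0} = 1
G(5) = mex{0} = 1
G(6) = mex{1,0} = 2
G(7) = mex{1,0} = 2
G(8) = mex{1,0} = 2
G(9) = mex{2,1,0} = 3
G(10) = mex{2,1,0} = 3
G(11) = mex{2,1,0} = 3
G(12) = mex{3,2,1} = 0
G(13) = mex{3,2,1} = 0
G(14) = mex{3,2,1} = 0
G(15) = mex{0,3,2} = 1
G(16) = mex{0,3,2} = 1
G(17) = mex{0,3,2} = 1
G_A(17) = 1.
Pile B, S = {1, 2, 6, 8}:
G(0) = 0
G(1) = mex{0} = 1
G(2) = mex{1,0} = 2
G(3) = mex{2,1} = 0
G(4) = mex{0,2} = 1
G(5) = mex{1,0} = 2
G(6) = mex{2,1,0} = 3
G(7) = mex{3,2,1} = 0
G(8) = mex{0,3,2,0} = 1
G(9) = mex{1,0,0,1} = 2
G(10) = mex{2,1,1,2} = 0
G_B(10) = 0.
Pile C, S = {1, 2, 8, 9}:
G(0) = 0
G(1) = mex{0} = 1
G(2) = mex{1,0} = 2
G(3) = mex{2,1} = 0
G(4) = mex{0,2} = 1
G(5) = mex{1,0} = 2
G(6) = mex{2,1} = 0
G(7) = mex{0,2} = 1
G(8) = mex{1,0,0} = 2
G(9) = mex{2,1,1,0} = 3
G(10) = mex{3,2,2,1} = 0
G(11) = mex{0,3,0,2} = 1
G_C(11) = 1.
Combined Grundy value = 1 ⊕ 0 ⊕ 1 = 0.
A winning move leaves total XOR = 0, i.e. changes one component's Grundy value g to g ⊕ X where X is the current total.
Pile A: target g' = 1⊕0 = 1, but every legal move changes the Grundy value (mex property), so 0 moves.
Pile B: target g' = 0⊕0 = 0, but every legal move changes the Grundy value (mex property), so 0 moves.
Pile C: target g' = 1⊕0 = 1, but every legal move changes the Grundy value (mex property), so 0 moves.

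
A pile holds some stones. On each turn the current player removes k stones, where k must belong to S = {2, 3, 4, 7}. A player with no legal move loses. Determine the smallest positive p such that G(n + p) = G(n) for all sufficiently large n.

11

n :  0  1  2  3  4  5  6  7  8  9 10 11 12 13 14 15 16 17 18 19 20 21 22 23
G :  0  0  1  1  2  2  0  3  1  4  2  0  0  1  1  2  2  0  3  1  4  2  0  0
G(n+11) = G(n) holds for n = 0,…,6 (a full window of length max(S) = 7), so the sequence is purely periodic with period 11.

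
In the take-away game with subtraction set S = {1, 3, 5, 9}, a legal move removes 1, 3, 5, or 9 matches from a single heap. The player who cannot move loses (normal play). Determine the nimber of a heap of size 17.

n :  0  1  2  3  4  5  6  7  8  9 10 11 12 13 14 15 16 17
G :  0  1  0  1  0  1  0  1  0  1  0  1  0  1  0  1  0  1

1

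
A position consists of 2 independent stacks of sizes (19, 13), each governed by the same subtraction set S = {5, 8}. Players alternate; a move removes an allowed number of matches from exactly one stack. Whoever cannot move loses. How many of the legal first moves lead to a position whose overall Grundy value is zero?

3

All stacks use S = {5, 8}:
G(0) = 0
G(1) = mex{} = 0
G(2) = mex{} = 0
G(3) = mex{} = 0
G(4) = mex{} = 0
G(5) = mex{0} = 1
G(6) = mex{0} = 1
G(7) = mex{0} = 1
G(8) = mex{0,0} = 1
G(9) = mex{0,0} = 1
G(10) = mex{1,0} = 2
G(11) = mex{1,0} = 2
G(12) = mex{1,0} = 2
G(13) = mex{1,1} = 0
G(14) = mex{1,1} = 0
G(15) = mex{2,1} = 0
G(16) = mex{2,1} = 0
G(17) = mex{2,1} = 0
G(18) = mex{0,2} = 1
G(19) = mex{0,2} = 1
Stack A: G(19) = 1.
Stack B: G(13) = 0.
Combined Grundy value = 1 ⊕ 0 = 1.
A winning move leaves total XOR = 0, i.e. changes one component's Grundy value g to g ⊕ X where X is the current total.
Stack A: need g' = 1⊕1 = 0. Options: 19−5→G=0, 19−8→G=2. Hits: 1.
Stack B: need g' = 0⊕1 = 1. Options: 13−5→G=1, 13−8→G=1. Hits: 2.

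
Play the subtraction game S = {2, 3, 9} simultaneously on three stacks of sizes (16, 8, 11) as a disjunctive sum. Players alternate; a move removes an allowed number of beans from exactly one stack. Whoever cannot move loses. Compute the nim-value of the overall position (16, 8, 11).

All stacks use S = {2, 3, 9}:
G(0) = 0
G(1) = mex{} = 0
G(2) = mex{0} = 1
G(3) = mex{0,0} = 1
G(4) = mex{1,0} = 2
G(5) = mex{1,1} = 0
G(6) = mex{2,1} = 0
G(7) = mex{0,2} = 1
G(8) = mex{0,0} = 1
G(9) = mex{1,0,0} = 2
G(10) = mex{1,1,0} = 2
G(11) = mex{2,1,1} = 0
G(12) = mex{2,2,1} = 0
G(13) = mex{0,2,2} = 1
G(14) = mex{0,0,0} = 1
G(15) = mex{1,0,0} = 2
G(16) = mex{1,1,1} = 0
Stack A: G(16) = 0.
Stack B: G(8) = 1.
Stack C: G(11) = 0.
Combined Grundy value = 0 ⊕ 1 ⊕ 0 = 1.

1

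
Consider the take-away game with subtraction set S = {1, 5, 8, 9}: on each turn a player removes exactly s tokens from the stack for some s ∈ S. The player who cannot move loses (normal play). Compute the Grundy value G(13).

3

G(0) = 0
G(1) = mex{0} = 1
G(2) = mex{1} = 0
G(3) = mex{0} = 1
G(4) = mex{1} = 0
G(5) = mex{0,0} = 1
G(6) = mex{1,1} = 0
G(7) = mex{0,0} = 1
G(8) = mex{1,1,0} = 2
G(9) = mex{2,0,1,0} = 3
G(10) = mex{3,1,0,1} = 2
G(11) = mex{2,0,1,0} = 3
G(12) = mex{3,1,0,1} = 2
G(13) = mex{2,2,1,0} = 3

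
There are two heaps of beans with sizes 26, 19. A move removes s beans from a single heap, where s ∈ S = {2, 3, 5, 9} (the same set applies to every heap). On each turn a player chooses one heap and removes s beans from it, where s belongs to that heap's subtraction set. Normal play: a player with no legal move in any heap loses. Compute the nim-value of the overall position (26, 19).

0

All heaps use S = {2, 3, 5, 9}:
n :  0  1  2  3  4  5  6  7  8  9 10 11 12 13 14 15 16 17 18 19 20 21 22 23 24 25 26
G :  0  0  1  1  2  2  3  0  0  1  1  2  2  3  0  0  1  1  2  2  3  0  0  1  1  2  2
Heap A: G(26) = 2.
Heap B: G(19) = 2.
Combined Grundy value = 2 ⊕ 2 = 0.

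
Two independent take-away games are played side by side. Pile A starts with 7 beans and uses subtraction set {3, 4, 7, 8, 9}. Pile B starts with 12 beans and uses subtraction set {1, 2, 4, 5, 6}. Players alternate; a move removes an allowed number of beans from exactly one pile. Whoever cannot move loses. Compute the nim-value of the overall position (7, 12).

Pile A, S = {3, 4, 7, 8, 9}:
n : 0 1 2 3 4 5 6 7
G : 0 0 0 1 1 1 2 2
G_A(7) = 2.
Pile B, S = {1, 2, 4, 5, 6}:
n :  0  1  2  3  4  5  6  7  8  9 10 11 12
G :  0  1  2  0  1  2  3  4  5  3  0  1  2
G_B(12) = 2.
Combined Grundy value = 2 ⊕ 2 = 0.

0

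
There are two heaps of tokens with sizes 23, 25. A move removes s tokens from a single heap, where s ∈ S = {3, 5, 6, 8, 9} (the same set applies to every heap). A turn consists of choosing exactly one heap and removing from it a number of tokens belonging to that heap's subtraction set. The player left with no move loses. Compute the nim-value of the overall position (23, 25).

All heaps use S = {3, 5, 6, 8, 9}:
n :  0  1  2  3  4  5  6  7  8  9 10 11 12 13 14 15 16 17 18 19 20 21 22 23 24 25
G :  0  0  0  1  1  1  2  2  2  3  3  3  0  0  0  1  1  1  2  2  2  3  3  3  0  0
Heap A: G(23) = 3.
Heap B: G(25) = 0.
Combined Grundy value = 3 ⊕ 0 = 3.

3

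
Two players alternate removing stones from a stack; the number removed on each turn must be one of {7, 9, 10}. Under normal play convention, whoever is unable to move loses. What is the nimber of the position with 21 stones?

0

G(0) = 0
G(1) = mex{} = 0
G(2) = mex{} = 0
G(3) = mex{} = 0
G(4) = mex{} = 0
G(5) = mex{} = 0
G(6) = mex{} = 0
G(7) = mex{0} = 1
G(8) = mex{0} = 1
G(9) = mex{0,0} = 1
G(10) = mex{0,0,0} = 1
G(11) = mex{0,0,0} = 1
G(12) = mex{0,0,0} = 1
G(13) = mex{0,0,0} = 1
G(14) = mex{1,0,0} = 2
G(15) = mex{1,0,0} = 2
G(16) = mex{1,1,0} = 2
G(17) = mex{1,1,1} = 0
G(18) = mex{1,1,1} = 0
G(19) = mex{1,1,1} = 0
G(20) = mex{1,1,1} = 0
G(21) = mex{2,1,1} = 0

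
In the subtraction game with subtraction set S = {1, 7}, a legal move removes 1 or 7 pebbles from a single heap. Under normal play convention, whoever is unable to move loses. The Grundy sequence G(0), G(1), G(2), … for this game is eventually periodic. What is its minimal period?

2

n :  0  1  2  3  4  5  6  7  8  9 10 11 12 13 14
G :  0  1  0  1  0  1  0  1  0  1  0  1  0  1  0
G(n+2) = G(n) holds for n = 0,…,6 (a full window of length max(S) = 7), so the sequence is purely periodic with period 2.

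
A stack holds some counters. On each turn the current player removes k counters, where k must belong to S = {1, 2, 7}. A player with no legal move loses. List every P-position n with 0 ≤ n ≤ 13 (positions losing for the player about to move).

G(0) = 0
G(1) = mex{0} = 1
G(2) = mex{1,0} = 2
G(3) = mex{2,1} = 0
G(4) = mex{0,2} = 1
G(5) = mex{1,0} = 2
G(6) = mex{2,1} = 0
G(7) = mex{0,2,0} = 1
G(8) = mex{1,0,1} = 2
G(9) = mex{2,1,2} = 0
G(10) = mex{0,2,0} = 1
G(11) = mex{1,0,1} = 2
G(12) = mex{2,1,2} = 0
G(13) = mex{0,2,0} = 1
P-positions are exactly the n with G(n) = 0.

0, 3, 6, 9, 12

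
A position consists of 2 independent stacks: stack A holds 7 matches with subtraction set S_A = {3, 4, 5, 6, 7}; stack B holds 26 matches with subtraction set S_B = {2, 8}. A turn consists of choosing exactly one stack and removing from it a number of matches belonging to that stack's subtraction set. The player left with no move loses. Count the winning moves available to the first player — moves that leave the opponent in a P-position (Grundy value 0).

3

Stack A, S = {3, 4, 5, 6, 7}:
G(0) = 0
G(1) = mex{} = 0
G(2) = mex{} = 0
G(3) = mex{0} = 1
G(4) = mex{0,0} = 1
G(5) = mex{0,0,0} = 1
G(6) = mex{1,0,0,0} = 2
G(7) = mex{1,1,0,0,0} = 2
G_A(7) = 2.
Stack B, S = {2, 8}:
G(0) = 0
G(1) = mex{} = 0
G(2) = mex{0} = 1
G(3) = mex{0} = 1
G(4) = mex{1} = 0
G(5) = mex{1} = 0
G(6) = mex{0} = 1
G(7) = mex{0} = 1
G(8) = mex{1,0} = 2
G(9) = mex{1,0} = 2
G(10) = mex{2,1} = 0
G(11) = mex{2,1} = 0
G(12) = mex{0,0} = 1
G(13) = mex{0,0} = 1
G(14) = mex{1,1} = 0
G(15) = mex{1,1} = 0
G(16) = mex{0,2} = 1
G(17) = mex{0,2} = 1
G(18) = mex{1,0} = 2
G(19) = mex{1,0} = 2
G(20) = mex{2,1} = 0
G(21) = mex{2,1} = 0
G(22) = mex{0,0} = 1
G(23) = mex{0,0} = 1
G(24) = mex{1,1} = 0
G(25) = mex{1,1} = 0
G(26) = mex{0,2} = 1
G_B(26) = 1.
Combined Grundy value = 2 ⊕ 1 = 3.
A winning move leaves total XOR = 0, i.e. changes one component's Grundy value g to g ⊕ X where X is the current total.
Stack A: need g' = 2⊕3 = 1. Options: 7−3→G=1, 7−4→G=1, 7−5→G=0, 7−6→G=0, 7−7→G=0. Hits: 2.
Stack B: need g' = 1⊕3 = 2. Options: 26−2→G=0, 26−8→G=2. Hits: 1.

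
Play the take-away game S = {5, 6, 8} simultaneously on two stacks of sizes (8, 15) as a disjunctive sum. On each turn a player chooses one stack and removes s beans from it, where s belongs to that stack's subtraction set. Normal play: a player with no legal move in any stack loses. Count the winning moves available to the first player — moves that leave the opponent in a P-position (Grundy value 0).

All stacks use S = {5, 6, 8}:
G(0) = 0
G(1) = mex{} = 0
G(2) = mex{} = 0
G(3) = mex{} = 0
G(4) = mex{} = 0
G(5) = mex{0} = 1
G(6) = mex{0,0} = 1
G(7) = mex{0,0} = 1
G(8) = mex{0,0,0} = 1
G(9) = mex{0,0,0} = 1
G(10) = mex{1,0,0} = 2
G(11) = mex{1,1,0} = 2
G(12) = mex{1,1,0} = 2
G(13) = mex{1,1,1} = 0
G(14) = mex{1,1,1} = 0
G(15) = mex{2,1,1} = 0
Stack A: G(8) = 1.
Stack B: G(15) = 0.
Combined Grundy value = 1 ⊕ 0 = 1.
A winning move leaves total XOR = 0, i.e. changes one component's Grundy value g to g ⊕ X where X is the current total.
Stack A: need g' = 1⊕1 = 0. Options: 8−5→G=0, 8−6→G=0, 8−8→G=0. Hits: 3.
Stack B: need g' = 0⊕1 = 1. Options: 15−5→G=2, 15−6→G=1, 15−8→G=1. Hits: 2.

5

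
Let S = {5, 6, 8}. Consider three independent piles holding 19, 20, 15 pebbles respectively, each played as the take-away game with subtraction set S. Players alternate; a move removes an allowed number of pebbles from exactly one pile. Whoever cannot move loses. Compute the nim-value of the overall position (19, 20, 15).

All piles use S = {5, 6, 8}:
n :  0  1  2  3  4  5  6  7  8  9 10 11 12 13 14 15 16 17 18 19 20
G :  0  0  0  0  0  1  1  1  1  1  2  2  2  0  0  0  0  0  1  1  1
Pile A: G(19) = 1.
Pile B: G(20) = 1.
Pile C: G(15) = 0.
Combined Grundy value = 1 ⊕ 1 ⊕ 0 = 0.

0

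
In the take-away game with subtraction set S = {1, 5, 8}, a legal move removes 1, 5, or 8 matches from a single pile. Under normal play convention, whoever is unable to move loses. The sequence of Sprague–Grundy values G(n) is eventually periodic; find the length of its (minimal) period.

n :  0  1  2  3  4  5  6  7  8  9 10 11 12 13 14 15 16 17 18 19 20 21 22 23 24 25 26 27
G :  0  1  0  1  0  1  0  1  2  3  2  3  2  0  1  0  1  0  1  0  1  2  3  2  3  2  0  1
G(n+13) = G(n) holds for n = 0,…,7 (a full window of length max(S) = 8), so the sequence is purely periodic with period 13.

13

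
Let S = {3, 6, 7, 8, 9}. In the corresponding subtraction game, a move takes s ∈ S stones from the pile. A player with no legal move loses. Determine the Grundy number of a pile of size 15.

1

G(0) = 0
G(1) = mex{} = 0
G(2) = mex{} = 0
G(3) = mex{0} = 1
G(4) = mex{0} = 1
G(5) = mex{0} = 1
G(6) = mex{1,0} = 2
G(7) = mex{1,0,0} = 2
G(8) = mex{1,0,0,0} = 2
G(9) = mex{2,1,0,0,0} = 3
G(10) = mex{2,1,1,0,0} = 3
G(11) = mex{2,1,1,1,0} = 3
G(12) = mex{3,2,1,1,1} = 0
G(13) = mex{3,2,2,1,1} = 0
G(14) = mex{3,2,2,2,1} = 0
G(15) = mex{0,3,2,2,2} = 1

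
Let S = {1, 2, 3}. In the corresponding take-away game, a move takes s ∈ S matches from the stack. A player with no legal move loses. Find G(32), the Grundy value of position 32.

G(0) = 0
G(1) = mex{0} = 1
G(2) = mex{1,0} = 2
G(3) = mex{2,1,0} = 3
G(4) = mex{3,2,1} = 0
G(5) = mex{0,3,2} = 1
G(6) = mex{1,0,3} = 2
G(7) = mex{2,1,0} = 3
G(8) = mex{3,2,1} = 0
G(9) = mex{0,3,2} = 1
G(10) = mex{1,0,3} = 2
G(11) = mex{2,1,0} = 3
G(12) = mex{3,2,1} = 0
G(13) = mex{0,3,2} = 1
G(14) = mex{1,0,3} = 2
G(15) = mex{2,1,0} = 3
G(16) = mex{3,2,1} = 0
G(17) = mex{0,3,2} = 1
G(18) = mex{1,0,3} = 2
G(19) = mex{2,1,0} = 3
G(20) = mex{3,2,1} = 0
G(21) = mex{0,3,2} = 1
G(22) = mex{1,0,3} = 2
G(23) = mex{2,1,0} = 3
G(24) = mex{3,2,1} = 0
G(25) = mex{0,3,2} = 1
G(26) = mex{1,0,3} = 2
G(27) = mex{2,1,0} = 3
G(28) = mex{3,2,1} = 0
G(29) = mex{0,3,2} = 1
G(30) = mex{1,0,3} = 2
G(31) = mex{2,1,0} = 3
G(32) = mex{3,2,1} = 0

0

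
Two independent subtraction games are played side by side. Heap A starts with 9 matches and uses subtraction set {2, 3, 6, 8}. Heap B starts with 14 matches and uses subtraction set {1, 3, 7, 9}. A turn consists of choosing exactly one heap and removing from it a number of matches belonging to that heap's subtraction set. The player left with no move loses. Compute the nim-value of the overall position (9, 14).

2

Heap A, S = {2, 3, 6, 8}:
G(0) = 0
G(1) = mex{} = 0
G(2) = mex{0} = 1
G(3) = mex{0,0} = 1
G(4) = mex{1,0} = 2
G(5) = mex{1,1} = 0
G(6) = mex{2,1,0} = 3
G(7) = mex{0,2,0} = 1
G(8) = mex{3,0,1,0} = 2
G(9) = mex{1,3,1,0} = 2
G_A(9) = 2.
Heap B, S = {1, 3, 7, 9}:
G(0) = 0
G(1) = mex{0} = 1
G(2) = mex{1} = 0
G(3) = mex{0,0} = 1
G(4) = mex{1,1} = 0
G(5) = mex{0,0} = 1
G(6) = mex{1,1} = 0
G(7) = mex{0,0,0} = 1
G(8) = mex{1,1,1} = 0
G(9) = mex{0,0,0,0} = 1
G(10) = mex{1,1,1,1} = 0
G(11) = mex{0,0,0,0} = 1
G(12) = mex{1,1,1,1} = 0
G(13) = mex{0,0,0,0} = 1
G(14) = mex{1,1,1,1} = 0
G_B(14) = 0.
Combined Grundy value = 2 ⊕ 0 = 2.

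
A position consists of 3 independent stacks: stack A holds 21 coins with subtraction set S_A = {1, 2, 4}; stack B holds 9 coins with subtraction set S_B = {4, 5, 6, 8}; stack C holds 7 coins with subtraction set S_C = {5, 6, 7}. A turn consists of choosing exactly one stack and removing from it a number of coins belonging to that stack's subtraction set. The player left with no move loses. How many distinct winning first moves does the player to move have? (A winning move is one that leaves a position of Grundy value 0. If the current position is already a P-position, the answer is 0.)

Stack A, S = {1, 2, 4}:
G(0) = 0
G(1) = mex{0} = 1
G(2) = mex{1,0} = 2
G(3) = mex{2,1} = 0
G(4) = mex{0,2,0} = 1
G(5) = mex{1,0,1} = 2
G(6) = mex{2,1,2} = 0
G(7) = mex{0,2,0} = 1
G(8) = mex{1,0,1} = 2
G(9) = mex{2,1,2} = 0
G(10) = mex{0,2,0} = 1
G(11) = mex{1,0,1} = 2
G(12) = mex{2,1,2} = 0
G(13) = mex{0,2,0} = 1
G(14) = mex{1,0,1} = 2
G(15) = mex{2,1,2} = 0
G(16) = mex{0,2,0} = 1
G(17) = mex{1,0,1} = 2
G(18) = mex{2,1,2} = 0
G(19) = mex{0,2,0} = 1
G(20) = mex{1,0,1} = 2
G(21) = mex{2,1,2} = 0
G_A(21) = 0.
Stack B, S = {4, 5, 6, 8}:
G(0) = 0
G(1) = mex{} = 0
G(2) = mex{} = 0
G(3) = mex{} = 0
G(4) = mex{0} = 1
G(5) = mex{0,0} = 1
G(6) = mex{0,0,0} = 1
G(7) = mex{0,0,0} = 1
G(8) = mex{1,0,0,0} = 2
G(9) = mex{1,1,0,0} = 2
G_B(9) = 2.
Stack C, S = {5, 6, 7}:
G(0) = 0
G(1) = mex{} = 0
G(2) = mex{} = 0
G(3) = mex{} = 0
G(4) = mex{} = 0
G(5) = mex{0} = 1
G(6) = mex{0,0} = 1
G(7) = mex{0,0,0} = 1
G_C(7) = 1.
Combined Grundy value = 0 ⊕ 2 ⊕ 1 = 3.
A winning move leaves total XOR = 0, i.e. changes one component's Grundy value g to g ⊕ X where X is the current total.
Stack A: need g' = 0⊕3 = 3. Options: 21−1→G=2, 21−2→G=1, 21−4→G=2. Hits: 0.
Stack B: need g' = 2⊕3 = 1. Options: 9−4→G=1, 9−5→G=1, 9−6→G=0, 9−8→G=0. Hits: 2.
Stack C: need g' = 1⊕3 = 2. Options: 7−5→G=0, 7−6→G=0, 7−7→G=0. Hits: 0.

2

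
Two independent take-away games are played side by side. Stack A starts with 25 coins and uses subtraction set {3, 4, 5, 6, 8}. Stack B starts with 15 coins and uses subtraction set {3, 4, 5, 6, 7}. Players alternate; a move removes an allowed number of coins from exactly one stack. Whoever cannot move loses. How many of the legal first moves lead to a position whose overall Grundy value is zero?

0

Stack A, S = {3, 4, 5, 6, 8}:
G(0) = 0
G(1) = mex{} = 0
G(2) = mex{} = 0
G(3) = mex{0} = 1
G(4) = mex{0,0} = 1
G(5) = mex{0,0,0} = 1
G(6) = mex{1,0,0,0} = 2
G(7) = mex{1,1,0,0} = 2
G(8) = mex{1,1,1,0,0} = 2
G(9) = mex{2,1,1,1,0} = 3
G(10) = mex{2,2,1,1,0} = 3
G(11) = mex{2,2,2,1,1} = 0
G(12) = mex{3,2,2,2,1} = 0
G(13) = mex{3,3,2,2,1} = 0
G(14) = mex{0,3,3,2,2} = 1
G(15) = mex{0,0,3,3,2} = 1
G(16) = mex{0,0,0,3,2} = 1
G(17) = mex{1,0,0,0,3} = 2
G(18) = mex{1,1,0,0,3} = 2
G(19) = mex{1,1,1,0,0} = 2
G(20) = mex{2,1,1,1,0} = 3
G(21) = mex{2,2,1,1,0} = 3
G(22) = mex{2,2,2,1,1} = 0
G(23) = mex{3,2,2,2,1} = 0
G(24) = mex{3,3,2,2,1} = 0
G(25) = mex{0,3,3,2,2} = 1
G_A(25) = 1.
Stack B, S = {3, 4, 5, 6, 7}:
G(0) = 0
G(1) = mex{} = 0
G(2) = mex{} = 0
G(3) = mex{0} = 1
G(4) = mex{0,0} = 1
G(5) = mex{0,0,0} = 1
G(6) = mex{1,0,0,0} = 2
G(7) = mex{1,1,0,0,0} = 2
G(8) = mex{1,1,1,0,0} = 2
G(9) = mex{2,1,1,1,0} = 3
G(10) = mex{2,2,1,1,1} = 0
G(11) = mex{2,2,2,1,1} = 0
G(12) = mex{3,2,2,2,1} = 0
G(13) = mex{0,3,2,2,2} = 1
G(14) = mex{0,0,3,2,2} = 1
G(15) = mex{0,0,0,3,2} = 1
G_B(15) = 1.
Combined Grundy value = 1 ⊕ 1 = 0.
A winning move leaves total XOR = 0, i.e. changes one component's Grundy value g to g ⊕ X where X is the current total.
Stack A: target g' = 1⊕0 = 1, but every legal move changes the Grundy value (mex property), so 0 moves.
Stack B: target g' = 1⊕0 = 1, but every legal move changes the Grundy value (mex property), so 0 moves.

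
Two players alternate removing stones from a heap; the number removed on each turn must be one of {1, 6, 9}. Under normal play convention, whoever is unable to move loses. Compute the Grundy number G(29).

0

G(0) = 0
G(1) = mex{0} = 1
G(2) = mex{1} = 0
G(3) = mex{0} = 1
G(4) = mex{1} = 0
G(5) = mex{0} = 1
G(6) = mex{1,0} = 2
G(7) = mex{2,1} = 0
G(8) = mex{0,0} = 1
G(9) = mex{1,1,0} = 2
G(10) = mex{2,0,1} = 3
G(11) = mex{3,1,0} = 2
G(12) = mex{2,2,1} = 0
G(13) = mex{0,0,0} = 1
G(14) = mex{1,1,1} = 0
G(15) = mex{0,2,2} = 1
G(16) = mex{1,3,0} = 2
G(17) = mex{2,2,1} = 0
G(18) = mex{0,0,2} = 1
G(19) = mex{1,1,3} = 0
G(20) = mex{0,0,2} = 1
G(21) = mex{1,1,0} = 2
G(22) = mex{2,2,1} = 0
G(23) = mex{0,0,0} = 1
G(24) = mex{1,1,1} = 0
G(25) = mex{0,0,2} = 1
G(26) = mex{1,1,0} = 2
G(27) = mex{2,2,1} = 0
G(28) = mex{0,0,0} = 1
G(29) = mex{1,1,1} = 0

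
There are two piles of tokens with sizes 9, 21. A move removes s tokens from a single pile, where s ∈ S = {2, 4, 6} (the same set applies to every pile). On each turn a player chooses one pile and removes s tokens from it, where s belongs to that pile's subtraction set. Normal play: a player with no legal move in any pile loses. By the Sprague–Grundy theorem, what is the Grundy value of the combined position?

2

All piles use S = {2, 4, 6}:
n :  0  1  2  3  4  5  6  7  8  9 10 11 12 13 14 15 16 17 18 19 20 21
G :  0  0  1  1  2  2  3  3  0  0  1  1  2  2  3  3  0  0  1  1  2  2
Pile A: G(9) = 0.
Pile B: G(21) = 2.
Combined Grundy value = 0 ⊕ 2 = 2.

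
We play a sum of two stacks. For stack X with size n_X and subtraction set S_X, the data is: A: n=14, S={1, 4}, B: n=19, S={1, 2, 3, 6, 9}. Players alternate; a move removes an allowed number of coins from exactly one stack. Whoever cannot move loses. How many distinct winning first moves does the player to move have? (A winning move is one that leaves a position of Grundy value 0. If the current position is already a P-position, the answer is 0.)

Stack A, S = {1, 4}:
n :  0  1  2  3  4  5  6  7  8  9 10 11 12 13 14
G :  0  1  0  1  2  0  1  0  1  2  0  1  0  1  2
G_A(14) = 2.
Stack B, S = {1, 2, 3, 6, 9}:
n :  0  1  2  3  4  5  6  7  8  9 10 11 12 13 14 15 16 17 18 19
G :  0  1  2  3  0  1  2  3  0  1  2  3  0  1  2  3  0  1  2  3
G_B(19) = 3.
Combined Grundy value = 2 ⊕ 3 = 1.
A winning move leaves total XOR = 0, i.e. changes one component's Grundy value g to g ⊕ X where X is the current total.
Stack A: need g' = 2⊕1 = 3. Options: 14−1→G=1, 14−4→G=0. Hits: 0.
Stack B: need g' = 3⊕1 = 2. Options: 19−1→G=2, 19−2→G=1, 19−3→G=0, 19−6→G=1, 19−9→G=2. Hits: 2.

2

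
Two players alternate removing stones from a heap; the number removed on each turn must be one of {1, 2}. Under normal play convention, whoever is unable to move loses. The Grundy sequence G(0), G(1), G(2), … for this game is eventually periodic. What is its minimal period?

G(0) = 0
G(1) = mex{0} = 1
G(2) = mex{1,0} = 2
G(3) = mex{2,1} = 0
G(4) = mex{0,2} = 1
G(5) = mex{1,0} = 2
G(6) = mex{2,1} = 0
G(7) = mex{0,2} = 1
G(8) = mex{1,0} = 2
G(9) = mex{2,1} = 0
G(10) = mex{0,2} = 1
G(11) = mex{1,0} = 2
G(12) = mex{2,1} = 0
G(13) = mex{0,2} = 1
G(14) = mex{1,0} = 2
G(n+3) = G(n) holds for n = 0,…,1 (a full window of length max(S) = 2), so the sequence is purely periodic with period 3.

3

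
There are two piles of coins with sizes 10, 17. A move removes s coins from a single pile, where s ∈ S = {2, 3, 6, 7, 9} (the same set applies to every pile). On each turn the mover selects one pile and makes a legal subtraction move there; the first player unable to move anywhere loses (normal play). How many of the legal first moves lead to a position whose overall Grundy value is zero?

3

All piles use S = {2, 3, 6, 7, 9}:
n :  0  1  2  3  4  5  6  7  8  9 10 11 12 13 14 15 16 17
G :  0  0  1  1  2  0  3  1  2  2  3  3  4  0  5  1  4  0
Pile A: G(10) = 3.
Pile B: G(17) = 0.
Combined Grundy value = 3 ⊕ 0 = 3.
A winning move leaves total XOR = 0, i.e. changes one component's Grundy value g to g ⊕ X where X is the current total.
Pile A: need g' = 3⊕3 = 0. Options: 10−2→G=2, 10−3→G=1, 10−6→G=2, 10−7→G=1, 10−9→G=0. Hits: 1.
Pile B: need g' = 0⊕3 = 3. Options: 17−2→G=1, 17−3→G=5, 17−6→G=3, 17−7→G=3, 17−9→G=2. Hits: 2.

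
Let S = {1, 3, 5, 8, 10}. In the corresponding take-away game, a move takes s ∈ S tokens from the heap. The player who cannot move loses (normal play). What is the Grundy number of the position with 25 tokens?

2

n :  0  1  2  3  4  5  6  7  8  9 10 11 12 13 14 15 16 17 18 19 20 21 22 23 24 25
G :  0  1  0  1  0  1  0  1  2  3  2  3  2  0  1  0  1  0  1  0  1  2  3  2  3  2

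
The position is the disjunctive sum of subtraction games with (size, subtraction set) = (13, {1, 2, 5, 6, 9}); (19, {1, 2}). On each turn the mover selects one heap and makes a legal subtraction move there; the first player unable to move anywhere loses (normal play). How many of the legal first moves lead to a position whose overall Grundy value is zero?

3

Heap A, S = {1, 2, 5, 6, 9}:
G(0) = 0
G(1) = mex{0} = 1
G(2) = mex{1,0} = 2
G(3) = mex{2,1} = 0
G(4) = mex{0,2} = 1
G(5) = mex{1,0,0} = 2
G(6) = mex{2,1,1,0} = 3
G(7) = mex{3,2,2,1} = 0
G(8) = mex{0,3,0,2} = 1
G(9) = mex{1,0,1,0,0} = 2
G(10) = mex{2,1,2,1,1} = 0
G(11) = mex{0,2,3,2,2} = 1
G(12) = mex{1,0,0,3,0} = 2
G(13) = mex{2,1,1,0,1} = 3
G_A(13) = 3.
Heap B, S = {1, 2}:
n :  0  1  2  3  4  5  6  7  8  9 10 11 12 13 14 15 16 17 18 19
G :  0  1  2  0  1  2  0  1  2  0  1  2  0  1  2  0  1  2  0  1
G_B(19) = 1.
Combined Grundy value = 3 ⊕ 1 = 2.
A winning move leaves total XOR = 0, i.e. changes one component's Grundy value g to g ⊕ X where X is the current total.
Heap A: need g' = 3⊕2 = 1. Options: 13−1→G=2, 13−2→G=1, 13−5→G=1, 13−6→G=0, 13−9→G=1. Hits: 3.
Heap B: need g' = 1⊕2 = 3. Options: 19−1→G=0, 19−2→G=2. Hits: 0.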